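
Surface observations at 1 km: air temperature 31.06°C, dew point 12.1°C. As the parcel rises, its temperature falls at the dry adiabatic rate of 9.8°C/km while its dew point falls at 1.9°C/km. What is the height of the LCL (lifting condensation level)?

T and T_d converge at 9.8 − 1.9 = 7.9°C per km
Height above start = (31.06 − 12.1) / 7.9 = 2.4 km
LCL altitude = 1000 m + 2400 m = 3400 m

3.4 km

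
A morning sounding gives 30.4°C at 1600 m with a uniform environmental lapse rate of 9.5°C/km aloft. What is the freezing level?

Height above start = (30.4 − 0) / 9.5 = 3.2 km
Altitude = 1600 m + 3200 m = 4800 m

4800 m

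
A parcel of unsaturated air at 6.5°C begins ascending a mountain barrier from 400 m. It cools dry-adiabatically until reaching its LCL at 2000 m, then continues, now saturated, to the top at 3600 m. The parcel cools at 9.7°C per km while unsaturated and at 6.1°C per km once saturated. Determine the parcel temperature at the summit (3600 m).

-18.78°C

400–2000 m, dry: Δz = 1.6 km ⇒ ΔT = -15.52°C; T = -9.02°C
2000–3600 m, saturated: Δz = 1.6 km ⇒ ΔT = -9.76°C; T = -18.78°C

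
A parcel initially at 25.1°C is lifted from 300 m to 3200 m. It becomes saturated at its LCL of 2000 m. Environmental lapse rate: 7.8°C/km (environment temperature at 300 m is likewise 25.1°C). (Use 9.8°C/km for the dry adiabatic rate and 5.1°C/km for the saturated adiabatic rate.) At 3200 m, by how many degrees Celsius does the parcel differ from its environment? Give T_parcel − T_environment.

Parcel:
  300–2000 m, dry: Δz = 1.7 km ⇒ ΔT = -16.66°C; T = 8.44°C
  2000–3200 m, saturated: Δz = 1.2 km ⇒ ΔT = -6.12°C; T = 2.32°C
Environment:
  300–3200 m, environment: Δz = 2.9 km ⇒ ΔT = -22.62°C; T = 2.48°C
T_parcel − T_env = 2.32 − 2.48 = -0.16°C

-0.16°C (parcel cooler than environment)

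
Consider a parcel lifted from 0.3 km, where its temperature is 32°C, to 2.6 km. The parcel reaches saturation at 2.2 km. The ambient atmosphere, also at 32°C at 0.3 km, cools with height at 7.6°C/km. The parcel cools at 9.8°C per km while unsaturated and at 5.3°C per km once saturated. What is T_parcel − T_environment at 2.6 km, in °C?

-3.26°C (parcel cooler than environment)

Parcel:
  300–2200 m, dry: Δz = 1.9 km ⇒ ΔT = -18.62°C; T = 13.38°C
  2200–2600 m, saturated: Δz = 0.4 km ⇒ ΔT = -2.12°C; T = 11.26°C
Environment:
  300–2600 m, environment: Δz = 2.3 km ⇒ ΔT = -17.48°C; T = 14.52°C
T_parcel − T_env = 11.26 − 14.52 = -3.26°C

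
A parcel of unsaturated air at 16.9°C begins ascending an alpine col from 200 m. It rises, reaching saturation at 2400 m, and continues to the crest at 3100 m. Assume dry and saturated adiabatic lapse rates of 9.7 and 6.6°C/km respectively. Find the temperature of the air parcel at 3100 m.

-9.06°C

200–2400 m, dry: Δz = 2.2 km ⇒ ΔT = -21.34°C; T = -4.44°C
2400–3100 m, saturated: Δz = 0.7 km ⇒ ΔT = -4.62°C; T = -9.06°C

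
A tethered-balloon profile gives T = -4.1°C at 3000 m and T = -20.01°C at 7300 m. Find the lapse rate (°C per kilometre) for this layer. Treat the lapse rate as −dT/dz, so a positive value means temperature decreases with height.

Γ = −ΔT/Δz = (-4.1 − (-20.01)) / (7300 − 3000) m
  = 15.91°C / 4.3 km = 3.7°C/km

3.7°C/km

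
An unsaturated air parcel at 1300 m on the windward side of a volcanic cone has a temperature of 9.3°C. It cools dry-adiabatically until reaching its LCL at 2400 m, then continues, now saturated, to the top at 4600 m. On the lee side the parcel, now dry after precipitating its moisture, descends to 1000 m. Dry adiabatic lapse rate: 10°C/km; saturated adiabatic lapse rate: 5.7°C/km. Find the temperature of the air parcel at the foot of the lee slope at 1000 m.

From 1300 m to 2400 m (dry): cools by 10 × 1.1 = 11°C, giving -1.7°C.
From 2400 m to 4600 m (saturated): cools by 5.7 × 2.2 = 12.54°C, giving -14.24°C.
From 4600 m to 1000 m (dry descent): warms by 10 × 3.6 = 36°C, giving 21.76°C.

21.76°C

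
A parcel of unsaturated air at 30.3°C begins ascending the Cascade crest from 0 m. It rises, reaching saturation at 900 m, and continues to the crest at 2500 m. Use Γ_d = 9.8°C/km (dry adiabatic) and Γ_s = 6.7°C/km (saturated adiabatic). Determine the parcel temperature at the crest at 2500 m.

10.76°C

0 → 900 m (dry, 9.8°C/km): ΔT = -9.8 × 0.9 = -8.82°C → T = 21.48°C
900 → 2500 m (saturated, 6.7°C/km): ΔT = -6.7 × 1.6 = -10.72°C → T = 10.76°C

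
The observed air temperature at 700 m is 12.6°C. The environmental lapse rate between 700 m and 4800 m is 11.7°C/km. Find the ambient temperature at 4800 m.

From 700 m to 4800 m (environmental): cools by 11.7 × 4.1 = 47.97°C, giving -35.37°C.

-35.37°C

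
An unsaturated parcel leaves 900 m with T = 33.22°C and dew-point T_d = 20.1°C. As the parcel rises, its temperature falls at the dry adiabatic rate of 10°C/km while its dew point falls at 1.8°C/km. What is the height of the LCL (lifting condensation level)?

T and T_d converge at 10 − 1.8 = 8.2°C per km
Height above start = (33.22 − 20.1) / 8.2 = 1.6 km
LCL altitude = 900 m + 1600 m = 2500 m

2500 m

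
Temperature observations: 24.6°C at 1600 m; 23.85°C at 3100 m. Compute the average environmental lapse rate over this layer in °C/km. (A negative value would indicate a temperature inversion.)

0.5°C/km

Γ = −ΔT/Δz = (24.6 − 23.85) / (3100 − 1600) m
  = 0.75°C / 1.5 km = 0.5°C/km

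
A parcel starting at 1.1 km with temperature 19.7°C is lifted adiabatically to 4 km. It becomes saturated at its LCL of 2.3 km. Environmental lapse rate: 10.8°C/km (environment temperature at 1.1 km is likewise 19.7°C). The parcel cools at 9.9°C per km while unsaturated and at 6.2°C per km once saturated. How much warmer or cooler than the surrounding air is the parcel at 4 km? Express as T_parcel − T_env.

+8.9°C (parcel warmer than environment)

Parcel:
  1100–2300 m, dry: Δz = 1.2 km ⇒ ΔT = -11.88°C; T = 7.82°C
  2300–4000 m, saturated: Δz = 1.7 km ⇒ ΔT = -10.54°C; T = -2.72°C
Environment:
  1100–4000 m, environment: Δz = 2.9 km ⇒ ΔT = -31.32°C; T = -11.62°C
T_parcel − T_env = -2.72 − (-11.62) = +8.9°C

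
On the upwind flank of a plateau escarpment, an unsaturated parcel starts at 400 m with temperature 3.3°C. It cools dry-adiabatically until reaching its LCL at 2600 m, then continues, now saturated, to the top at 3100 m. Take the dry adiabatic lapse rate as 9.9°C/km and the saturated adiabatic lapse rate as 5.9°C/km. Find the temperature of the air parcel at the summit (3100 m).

-21.43°C

From 400 m to 2600 m (dry): cools by 9.9 × 2.2 = 21.78°C, giving -18.48°C.
From 2600 m to 3100 m (saturated): cools by 5.9 × 0.5 = 2.95°C, giving -21.43°C.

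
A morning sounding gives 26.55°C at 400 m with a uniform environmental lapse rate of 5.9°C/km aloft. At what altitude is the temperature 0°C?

Height above start = (26.55 − 0) / 5.9 = 4.5 km
Altitude = 400 m + 4500 m = 4900 m

4900 m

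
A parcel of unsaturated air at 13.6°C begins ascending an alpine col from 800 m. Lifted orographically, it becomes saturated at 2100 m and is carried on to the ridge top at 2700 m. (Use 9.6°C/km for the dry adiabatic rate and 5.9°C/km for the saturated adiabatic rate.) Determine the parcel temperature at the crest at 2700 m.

800 → 2100 m (dry, 9.6°C/km): ΔT = -9.6 × 1.3 = -12.48°C → T = 1.12°C
2100 → 2700 m (saturated, 5.9°C/km): ΔT = -5.9 × 0.6 = -3.54°C → T = -2.42°C

-2.42°C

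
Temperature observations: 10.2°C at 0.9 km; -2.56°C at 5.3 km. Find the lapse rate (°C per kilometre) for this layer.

2.9°C/km

Γ = −ΔT/Δz = (10.2 − (-2.56)) / (5300 − 900) m
  = 12.76°C / 4.4 km = 2.9°C/km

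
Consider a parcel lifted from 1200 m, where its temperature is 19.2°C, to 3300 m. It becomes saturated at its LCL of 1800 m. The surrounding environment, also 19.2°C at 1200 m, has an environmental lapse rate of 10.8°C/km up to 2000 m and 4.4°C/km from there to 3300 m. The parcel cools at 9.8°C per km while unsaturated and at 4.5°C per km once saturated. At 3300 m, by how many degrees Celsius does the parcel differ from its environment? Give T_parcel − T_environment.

Parcel:
  Dry to 1800 m: -9.8 × 0.6 km = -5.88°C, so T = 13.32°C.
  Saturated to 3300 m: -4.5 × 1.5 km = -6.75°C, so T = 6.57°C.
Environment:
  Environment, lower layer to 2000 m: -10.8 × 0.8 km = -8.64°C, so T = 10.56°C.
  Environment, upper layer to 3300 m: -4.4 × 1.3 km = -5.72°C, so T = 4.84°C.
T_parcel − T_env = 6.57 − 4.84 = +1.73°C

+1.73°C (parcel warmer than environment)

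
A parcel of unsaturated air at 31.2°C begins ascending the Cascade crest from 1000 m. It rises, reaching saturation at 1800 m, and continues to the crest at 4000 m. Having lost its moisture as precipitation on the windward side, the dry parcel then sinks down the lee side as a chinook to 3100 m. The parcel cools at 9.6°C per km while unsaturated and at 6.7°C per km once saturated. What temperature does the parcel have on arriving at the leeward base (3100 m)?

1000–1800 m, dry: Δz = 0.8 km ⇒ ΔT = -7.68°C; T = 23.52°C
1800–4000 m, saturated: Δz = 2.2 km ⇒ ΔT = -14.74°C; T = 8.78°C
4000–3100 m, dry descent: Δz = 0.9 km ⇒ ΔT = +8.64°C; T = 17.42°C

17.42°C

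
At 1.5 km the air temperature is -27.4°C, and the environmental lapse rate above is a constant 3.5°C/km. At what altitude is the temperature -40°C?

5.1 km

Height above start = (-27.4 − (-40)) / 3.5 = 3.6 km
Altitude = 1500 m + 3600 m = 5100 m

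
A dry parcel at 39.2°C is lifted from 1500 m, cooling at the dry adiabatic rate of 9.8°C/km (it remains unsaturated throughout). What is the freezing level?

Height above start = (39.2 − 0) / 9.8 = 4 km
Altitude = 1500 m + 4000 m = 5500 m

5500 m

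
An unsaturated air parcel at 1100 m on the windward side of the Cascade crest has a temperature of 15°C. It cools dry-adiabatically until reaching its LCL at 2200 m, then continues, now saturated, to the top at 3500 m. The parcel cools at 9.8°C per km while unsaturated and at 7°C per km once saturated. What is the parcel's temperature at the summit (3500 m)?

1100–2200 m, dry: Δz = 1.1 km ⇒ ΔT = -10.78°C; T = 4.22°C
2200–3500 m, saturated: Δz = 1.3 km ⇒ ΔT = -9.1°C; T = -4.88°C

-4.88°C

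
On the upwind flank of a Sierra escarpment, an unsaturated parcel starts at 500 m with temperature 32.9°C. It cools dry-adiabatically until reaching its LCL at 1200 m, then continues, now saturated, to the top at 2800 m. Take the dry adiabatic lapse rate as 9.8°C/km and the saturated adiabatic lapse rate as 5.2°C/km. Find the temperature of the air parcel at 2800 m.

17.72°C

500 → 1200 m (dry, 9.8°C/km): ΔT = -9.8 × 0.7 = -6.86°C → T = 26.04°C
1200 → 2800 m (saturated, 5.2°C/km): ΔT = -5.2 × 1.6 = -8.32°C → T = 17.72°C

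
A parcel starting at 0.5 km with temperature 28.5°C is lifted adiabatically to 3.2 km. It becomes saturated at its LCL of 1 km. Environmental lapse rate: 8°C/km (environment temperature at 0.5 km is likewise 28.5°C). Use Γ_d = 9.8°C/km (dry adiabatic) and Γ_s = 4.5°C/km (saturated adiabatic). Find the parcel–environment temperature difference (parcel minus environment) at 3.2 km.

Parcel:
  500 → 1000 m (dry, 9.8°C/km): ΔT = -9.8 × 0.5 = -4.9°C → T = 23.6°C
  1000 → 3200 m (saturated, 4.5°C/km): ΔT = -4.5 × 2.2 = -9.9°C → T = 13.7°C
Environment:
  500 → 3200 m (environment, 8°C/km): ΔT = -8 × 2.7 = -21.6°C → T = 6.9°C
T_parcel − T_env = 13.7 − 6.9 = +6.8°C

+6.8°C (parcel warmer than environment)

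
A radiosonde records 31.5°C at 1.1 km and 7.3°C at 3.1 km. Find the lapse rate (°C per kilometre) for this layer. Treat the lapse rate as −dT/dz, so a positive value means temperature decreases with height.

Γ = −ΔT/Δz = (31.5 − 7.3) / (3100 − 1100) m
  = 24.2°C / 2 km = 12.1°C/km

12.1°C/km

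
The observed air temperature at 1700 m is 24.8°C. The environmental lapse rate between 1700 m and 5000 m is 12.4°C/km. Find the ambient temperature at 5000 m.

1700–5000 m, environmental: Δz = 3.3 km ⇒ ΔT = -40.92°C; T = -16.12°C

-16.12°C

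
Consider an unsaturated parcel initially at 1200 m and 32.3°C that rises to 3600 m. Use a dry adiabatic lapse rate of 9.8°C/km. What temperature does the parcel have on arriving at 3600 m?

From 1200 m to 3600 m (dry adiabatic): cools by 9.8 × 2.4 = 23.52°C, giving 8.78°C.

8.78°C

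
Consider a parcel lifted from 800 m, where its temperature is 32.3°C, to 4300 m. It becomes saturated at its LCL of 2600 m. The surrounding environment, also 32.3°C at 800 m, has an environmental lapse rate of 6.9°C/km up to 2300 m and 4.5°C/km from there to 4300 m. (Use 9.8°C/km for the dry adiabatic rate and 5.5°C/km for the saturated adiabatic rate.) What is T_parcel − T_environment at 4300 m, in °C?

-7.64°C (parcel cooler than environment)

Parcel:
  800 → 2600 m (dry, 9.8°C/km): ΔT = -9.8 × 1.8 = -17.64°C → T = 14.66°C
  2600 → 4300 m (saturated, 5.5°C/km): ΔT = -5.5 × 1.7 = -9.35°C → T = 5.31°C
Environment:
  800 → 2300 m (environment, lower layer, 6.9°C/km): ΔT = -6.9 × 1.5 = -10.35°C → T = 21.95°C
  2300 → 4300 m (environment, upper layer, 4.5°C/km): ΔT = -4.5 × 2 = -9°C → T = 12.95°C
T_parcel − T_env = 5.31 − 12.95 = -7.64°C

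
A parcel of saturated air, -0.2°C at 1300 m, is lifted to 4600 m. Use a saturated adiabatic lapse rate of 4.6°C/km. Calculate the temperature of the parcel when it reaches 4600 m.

1300–4600 m, saturated adiabatic: Δz = 3.3 km ⇒ ΔT = -15.18°C; T = -15.38°C

-15.38°C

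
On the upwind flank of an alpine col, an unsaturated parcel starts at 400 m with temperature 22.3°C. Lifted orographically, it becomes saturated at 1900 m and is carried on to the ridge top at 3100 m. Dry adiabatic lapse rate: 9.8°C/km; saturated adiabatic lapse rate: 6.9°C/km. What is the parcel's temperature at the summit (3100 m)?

400–1900 m, dry: Δz = 1.5 km ⇒ ΔT = -14.7°C; T = 7.6°C
1900–3100 m, saturated: Δz = 1.2 km ⇒ ΔT = -8.28°C; T = -0.68°C

-0.68°C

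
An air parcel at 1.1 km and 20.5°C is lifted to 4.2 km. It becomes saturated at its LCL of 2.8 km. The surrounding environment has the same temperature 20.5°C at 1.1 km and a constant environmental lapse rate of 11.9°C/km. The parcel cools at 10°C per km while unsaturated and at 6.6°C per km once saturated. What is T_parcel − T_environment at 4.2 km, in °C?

Parcel:
  Dry to 2800 m: -10 × 1.7 km = -17°C, so T = 3.5°C.
  Saturated to 4200 m: -6.6 × 1.4 km = -9.24°C, so T = -5.74°C.
Environment:
  Environment to 4200 m: -11.9 × 3.1 km = -36.89°C, so T = -16.39°C.
T_parcel − T_env = -5.74 − (-16.39) = +10.65°C

+10.65°C (parcel warmer than environment)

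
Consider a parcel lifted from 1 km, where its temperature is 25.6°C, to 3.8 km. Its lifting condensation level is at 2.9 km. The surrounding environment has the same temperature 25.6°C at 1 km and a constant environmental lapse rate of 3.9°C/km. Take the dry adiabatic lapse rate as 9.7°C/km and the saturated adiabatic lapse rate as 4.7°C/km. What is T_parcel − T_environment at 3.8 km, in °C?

-11.74°C (parcel cooler than environment)

Parcel:
  Dry to 2900 m: -9.7 × 1.9 km = -18.43°C, so T = 7.17°C.
  Saturated to 3800 m: -4.7 × 0.9 km = -4.23°C, so T = 2.94°C.
Environment:
  Environment to 3800 m: -3.9 × 2.8 km = -10.92°C, so T = 14.68°C.
T_parcel − T_env = 2.94 − 14.68 = -11.74°C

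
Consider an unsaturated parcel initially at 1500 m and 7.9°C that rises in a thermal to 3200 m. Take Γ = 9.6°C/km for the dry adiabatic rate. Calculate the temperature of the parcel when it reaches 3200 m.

-8.42°C

1500–3200 m, dry adiabatic: Δz = 1.7 km ⇒ ΔT = -16.32°C; T = -8.42°C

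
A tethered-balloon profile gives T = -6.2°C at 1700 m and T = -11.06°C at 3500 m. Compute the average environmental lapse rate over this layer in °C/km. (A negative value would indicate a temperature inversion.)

2.7°C/km

Γ = −ΔT/Δz = (-6.2 − (-11.06)) / (3500 − 1700) m
  = 4.86°C / 1.8 km = 2.7°C/km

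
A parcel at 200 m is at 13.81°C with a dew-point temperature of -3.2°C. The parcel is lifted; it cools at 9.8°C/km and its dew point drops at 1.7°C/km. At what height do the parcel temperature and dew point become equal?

2300 m

T and T_d converge at 9.8 − 1.7 = 8.1°C per km
Height above start = (13.81 − (-3.2)) / 8.1 = 2.1 km
LCL altitude = 200 m + 2100 m = 2300 m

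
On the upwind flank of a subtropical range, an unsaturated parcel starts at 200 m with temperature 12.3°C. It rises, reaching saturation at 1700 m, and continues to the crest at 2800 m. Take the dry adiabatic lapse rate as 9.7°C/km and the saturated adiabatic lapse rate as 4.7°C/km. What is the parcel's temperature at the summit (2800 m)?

-7.42°C

200–1700 m, dry: Δz = 1.5 km ⇒ ΔT = -14.55°C; T = -2.25°C
1700–2800 m, saturated: Δz = 1.1 km ⇒ ΔT = -5.17°C; T = -7.42°C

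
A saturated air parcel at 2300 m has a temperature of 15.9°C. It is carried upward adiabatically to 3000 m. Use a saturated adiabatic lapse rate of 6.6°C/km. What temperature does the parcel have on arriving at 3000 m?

11.28°C

Saturated adiabatic to 3000 m: -6.6 × 0.7 km = -4.62°C, so T = 11.28°C.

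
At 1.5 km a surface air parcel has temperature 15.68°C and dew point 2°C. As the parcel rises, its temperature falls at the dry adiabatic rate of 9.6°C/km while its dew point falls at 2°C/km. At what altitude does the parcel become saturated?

T and T_d converge at 9.6 − 2 = 7.6°C per km
Height above start = (15.68 − 2) / 7.6 = 1.8 km
LCL altitude = 1500 m + 1800 m = 3300 m

3.3 km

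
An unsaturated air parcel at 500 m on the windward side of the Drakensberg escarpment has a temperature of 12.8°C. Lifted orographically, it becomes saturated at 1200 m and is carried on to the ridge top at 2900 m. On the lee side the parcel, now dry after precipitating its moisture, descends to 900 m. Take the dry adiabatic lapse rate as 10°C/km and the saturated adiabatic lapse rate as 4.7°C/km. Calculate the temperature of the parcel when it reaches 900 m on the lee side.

Dry to 1200 m: -10 × 0.7 km = -7°C, so T = 5.8°C.
Saturated to 2900 m: -4.7 × 1.7 km = -7.99°C, so T = -2.19°C.
Dry descent to 900 m: +10 × 2 km = +20°C, so T = 17.81°C.

17.81°C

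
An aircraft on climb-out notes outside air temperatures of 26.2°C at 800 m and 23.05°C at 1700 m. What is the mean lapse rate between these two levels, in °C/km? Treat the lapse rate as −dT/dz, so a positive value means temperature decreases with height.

3.5°C/km

Γ = −ΔT/Δz = (26.2 − 23.05) / (1700 − 800) m
  = 3.15°C / 0.9 km = 3.5°C/km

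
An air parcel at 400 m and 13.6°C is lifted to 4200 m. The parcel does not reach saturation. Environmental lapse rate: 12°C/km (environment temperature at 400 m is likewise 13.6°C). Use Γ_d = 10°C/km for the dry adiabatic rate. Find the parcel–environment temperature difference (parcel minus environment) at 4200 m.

+7.6°C (parcel warmer than environment)

Parcel:
  400 → 4200 m (dry, 10°C/km): ΔT = -10 × 3.8 = -38°C → T = -24.4°C
Environment:
  400 → 4200 m (environment, 12°C/km): ΔT = -12 × 3.8 = -45.6°C → T = -32°C
T_parcel − T_env = -24.4 − (-32) = +7.6°C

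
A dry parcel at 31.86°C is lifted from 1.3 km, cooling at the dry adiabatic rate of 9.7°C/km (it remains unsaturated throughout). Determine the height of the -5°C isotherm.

5.1 km

Height above start = (31.86 − (-5)) / 9.7 = 3.8 km
Altitude = 1300 m + 3800 m = 5100 m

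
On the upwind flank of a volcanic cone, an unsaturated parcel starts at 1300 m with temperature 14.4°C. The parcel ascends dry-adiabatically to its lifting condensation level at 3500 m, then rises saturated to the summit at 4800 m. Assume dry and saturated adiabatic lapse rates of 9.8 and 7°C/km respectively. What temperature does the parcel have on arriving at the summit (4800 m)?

1300 → 3500 m (dry, 9.8°C/km): ΔT = -9.8 × 2.2 = -21.56°C → T = -7.16°C
3500 → 4800 m (saturated, 7°C/km): ΔT = -7 × 1.3 = -9.1°C → T = -16.26°C

-16.26°C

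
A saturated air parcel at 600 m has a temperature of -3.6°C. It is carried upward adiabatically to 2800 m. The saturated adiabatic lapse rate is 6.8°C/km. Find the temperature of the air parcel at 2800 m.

-18.56°C

Saturated adiabatic to 2800 m: -6.8 × 2.2 km = -14.96°C, so T = -18.56°C.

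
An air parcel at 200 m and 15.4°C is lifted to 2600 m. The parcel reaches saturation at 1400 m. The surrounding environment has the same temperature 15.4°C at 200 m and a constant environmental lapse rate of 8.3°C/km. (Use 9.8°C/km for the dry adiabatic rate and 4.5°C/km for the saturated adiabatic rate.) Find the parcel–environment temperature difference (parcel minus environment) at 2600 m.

+2.76°C (parcel warmer than environment)

Parcel:
  200 → 1400 m (dry, 9.8°C/km): ΔT = -9.8 × 1.2 = -11.76°C → T = 3.64°C
  1400 → 2600 m (saturated, 4.5°C/km): ΔT = -4.5 × 1.2 = -5.4°C → T = -1.76°C
Environment:
  200 → 2600 m (environment, 8.3°C/km): ΔT = -8.3 × 2.4 = -19.92°C → T = -4.52°C
T_parcel − T_env = -1.76 − (-4.52) = +2.76°C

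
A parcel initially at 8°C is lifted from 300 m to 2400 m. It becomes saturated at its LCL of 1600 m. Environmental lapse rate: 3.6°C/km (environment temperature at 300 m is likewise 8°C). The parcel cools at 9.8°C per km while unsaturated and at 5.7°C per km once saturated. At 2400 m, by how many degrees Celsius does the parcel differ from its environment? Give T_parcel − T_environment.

-9.74°C (parcel cooler than environment)

Parcel:
  300–1600 m, dry: Δz = 1.3 km ⇒ ΔT = -12.74°C; T = -4.74°C
  1600–2400 m, saturated: Δz = 0.8 km ⇒ ΔT = -4.56°C; T = -9.3°C
Environment:
  300–2400 m, environment: Δz = 2.1 km ⇒ ΔT = -7.56°C; T = 0.44°C
T_parcel − T_env = -9.3 − 0.44 = -9.74°C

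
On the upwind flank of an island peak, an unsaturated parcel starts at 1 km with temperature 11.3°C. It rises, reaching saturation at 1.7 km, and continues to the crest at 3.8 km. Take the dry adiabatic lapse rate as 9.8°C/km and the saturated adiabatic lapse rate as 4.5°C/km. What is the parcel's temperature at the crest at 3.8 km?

1000 → 1700 m (dry, 9.8°C/km): ΔT = -9.8 × 0.7 = -6.86°C → T = 4.44°C
1700 → 3800 m (saturated, 4.5°C/km): ΔT = -4.5 × 2.1 = -9.45°C → T = -5.01°C

-5.01°C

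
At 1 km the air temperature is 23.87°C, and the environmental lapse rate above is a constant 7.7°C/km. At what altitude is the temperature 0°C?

Height above start = (23.87 − 0) / 7.7 = 3.1 km
Altitude = 1000 m + 3100 m = 4100 m

4.1 km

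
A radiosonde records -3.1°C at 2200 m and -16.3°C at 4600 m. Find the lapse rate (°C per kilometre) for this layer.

5.5°C/km

Γ = −ΔT/Δz = (-3.1 − (-16.3)) / (4600 − 2200) m
  = 13.2°C / 2.4 km = 5.5°C/km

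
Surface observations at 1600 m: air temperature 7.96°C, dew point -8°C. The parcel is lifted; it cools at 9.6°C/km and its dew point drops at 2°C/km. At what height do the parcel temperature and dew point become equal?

T and T_d converge at 9.6 − 2 = 7.6°C per km
Height above start = (7.96 − (-8)) / 7.6 = 2.1 km
LCL altitude = 1600 m + 2100 m = 3700 m

3700 m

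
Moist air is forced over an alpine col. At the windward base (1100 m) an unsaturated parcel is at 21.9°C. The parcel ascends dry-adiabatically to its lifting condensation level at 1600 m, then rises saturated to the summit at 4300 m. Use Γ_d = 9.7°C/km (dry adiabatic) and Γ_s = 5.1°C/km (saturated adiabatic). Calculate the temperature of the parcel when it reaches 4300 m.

3.28°C

1100–1600 m, dry: Δz = 0.5 km ⇒ ΔT = -4.85°C; T = 17.05°C
1600–4300 m, saturated: Δz = 2.7 km ⇒ ΔT = -13.77°C; T = 3.28°C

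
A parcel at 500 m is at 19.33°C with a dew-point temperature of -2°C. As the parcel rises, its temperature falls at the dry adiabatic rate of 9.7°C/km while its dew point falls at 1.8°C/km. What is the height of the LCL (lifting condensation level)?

3200 m

T and T_d converge at 9.7 − 1.8 = 7.9°C per km
Height above start = (19.33 − (-2)) / 7.9 = 2.7 km
LCL altitude = 500 m + 2700 m = 3200 m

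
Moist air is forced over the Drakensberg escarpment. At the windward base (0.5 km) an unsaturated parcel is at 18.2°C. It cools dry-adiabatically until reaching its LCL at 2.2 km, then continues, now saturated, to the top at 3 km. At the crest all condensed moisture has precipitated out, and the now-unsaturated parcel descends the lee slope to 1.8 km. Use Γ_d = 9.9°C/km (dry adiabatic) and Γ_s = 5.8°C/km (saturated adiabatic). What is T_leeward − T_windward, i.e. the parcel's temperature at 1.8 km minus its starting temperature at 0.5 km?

Dry to 2200 m: -9.9 × 1.7 km = -16.83°C, so T = 1.37°C.
Saturated to 3000 m: -5.8 × 0.8 km = -4.64°C, so T = -3.27°C.
Dry descent to 1800 m: +9.9 × 1.2 km = +11.88°C, so T = 8.61°C.
Net change vs windward start: 8.61 − 18.2 = -9.59°C

-9.59°C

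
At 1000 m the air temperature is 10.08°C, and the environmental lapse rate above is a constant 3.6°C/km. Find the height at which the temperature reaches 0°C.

3800 m

Height above start = (10.08 − 0) / 3.6 = 2.8 km
Altitude = 1000 m + 2800 m = 3800 m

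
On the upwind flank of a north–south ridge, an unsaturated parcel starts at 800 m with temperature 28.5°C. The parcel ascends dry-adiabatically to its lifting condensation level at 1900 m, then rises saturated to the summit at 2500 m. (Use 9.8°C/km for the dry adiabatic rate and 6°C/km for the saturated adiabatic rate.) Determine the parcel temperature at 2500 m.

Dry to 1900 m: -9.8 × 1.1 km = -10.78°C, so T = 17.72°C.
Saturated to 2500 m: -6 × 0.6 km = -3.6°C, so T = 14.12°C.

14.12°C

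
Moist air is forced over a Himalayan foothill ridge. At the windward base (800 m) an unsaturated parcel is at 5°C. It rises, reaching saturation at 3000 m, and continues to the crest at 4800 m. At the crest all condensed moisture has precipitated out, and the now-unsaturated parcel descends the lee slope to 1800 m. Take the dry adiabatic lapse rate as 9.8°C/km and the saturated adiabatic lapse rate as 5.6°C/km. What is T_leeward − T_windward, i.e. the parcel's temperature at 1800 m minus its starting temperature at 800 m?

800 → 3000 m (dry, 9.8°C/km): ΔT = -9.8 × 2.2 = -21.56°C → T = -16.56°C
3000 → 4800 m (saturated, 5.6°C/km): ΔT = -5.6 × 1.8 = -10.08°C → T = -26.64°C
4800 → 1800 m (dry descent, 9.8°C/km): ΔT = +9.8 × 3 = +29.4°C → T = 2.76°C
Net change vs windward start: 2.76 − 5 = -2.24°C

-2.24°C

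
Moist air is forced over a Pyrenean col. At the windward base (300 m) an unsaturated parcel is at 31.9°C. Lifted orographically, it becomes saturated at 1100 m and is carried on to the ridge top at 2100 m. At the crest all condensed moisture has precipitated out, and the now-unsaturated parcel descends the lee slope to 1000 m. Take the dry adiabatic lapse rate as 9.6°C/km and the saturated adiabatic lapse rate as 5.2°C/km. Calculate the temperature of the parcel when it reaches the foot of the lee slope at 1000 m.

29.58°C

From 300 m to 1100 m (dry): cools by 9.6 × 0.8 = 7.68°C, giving 24.22°C.
From 1100 m to 2100 m (saturated): cools by 5.2 × 1 = 5.2°C, giving 19.02°C.
From 2100 m to 1000 m (dry descent): warms by 9.6 × 1.1 = 10.56°C, giving 29.58°C.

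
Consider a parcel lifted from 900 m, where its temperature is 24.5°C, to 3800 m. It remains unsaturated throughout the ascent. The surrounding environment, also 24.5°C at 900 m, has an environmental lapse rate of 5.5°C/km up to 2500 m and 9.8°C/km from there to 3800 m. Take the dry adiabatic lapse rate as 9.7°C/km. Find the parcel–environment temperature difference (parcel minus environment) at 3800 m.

Parcel:
  Dry to 3800 m: -9.7 × 2.9 km = -28.13°C, so T = -3.63°C.
Environment:
  Environment, lower layer to 2500 m: -5.5 × 1.6 km = -8.8°C, so T = 15.7°C.
  Environment, upper layer to 3800 m: -9.8 × 1.3 km = -12.74°C, so T = 2.96°C.
T_parcel − T_env = -3.63 − 2.96 = -6.59°C

-6.59°C (parcel cooler than environment)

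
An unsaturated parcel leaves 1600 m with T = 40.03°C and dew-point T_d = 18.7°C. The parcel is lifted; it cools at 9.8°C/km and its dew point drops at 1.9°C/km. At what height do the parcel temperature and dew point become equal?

T and T_d converge at 9.8 − 1.9 = 7.9°C per km
Height above start = (40.03 − 18.7) / 7.9 = 2.7 km
LCL altitude = 1600 m + 2700 m = 4300 m

4300 m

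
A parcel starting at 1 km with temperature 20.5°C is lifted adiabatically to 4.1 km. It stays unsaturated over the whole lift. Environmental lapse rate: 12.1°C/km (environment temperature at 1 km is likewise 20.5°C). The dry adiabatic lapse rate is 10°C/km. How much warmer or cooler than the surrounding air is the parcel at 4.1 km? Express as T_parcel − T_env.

Parcel:
  1000 → 4100 m (dry, 10°C/km): ΔT = -10 × 3.1 = -31°C → T = -10.5°C
Environment:
  1000 → 4100 m (environment, 12.1°C/km): ΔT = -12.1 × 3.1 = -37.51°C → T = -17.01°C
T_parcel − T_env = -10.5 − (-17.01) = +6.51°C

+6.51°C (parcel warmer than environment)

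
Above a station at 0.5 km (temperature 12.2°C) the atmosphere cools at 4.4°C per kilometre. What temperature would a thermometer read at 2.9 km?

1.64°C

500–2900 m, environmental: Δz = 2.4 km ⇒ ΔT = -10.56°C; T = 1.64°C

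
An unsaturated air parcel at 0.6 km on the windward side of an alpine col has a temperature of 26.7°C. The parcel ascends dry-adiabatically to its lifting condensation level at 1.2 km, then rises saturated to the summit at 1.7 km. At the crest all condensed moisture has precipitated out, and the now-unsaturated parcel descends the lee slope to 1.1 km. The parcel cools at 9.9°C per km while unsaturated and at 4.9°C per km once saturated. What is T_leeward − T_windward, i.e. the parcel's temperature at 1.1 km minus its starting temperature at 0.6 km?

From 600 m to 1200 m (dry): cools by 9.9 × 0.6 = 5.94°C, giving 20.76°C.
From 1200 m to 1700 m (saturated): cools by 4.9 × 0.5 = 2.45°C, giving 18.31°C.
From 1700 m to 1100 m (dry descent): warms by 9.9 × 0.6 = 5.94°C, giving 24.25°C.
Net change vs windward start: 24.25 − 26.7 = -2.45°C

-2.45°C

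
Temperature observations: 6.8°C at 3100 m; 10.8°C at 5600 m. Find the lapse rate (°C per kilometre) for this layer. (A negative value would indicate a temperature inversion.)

Γ = −ΔT/Δz = (6.8 − 10.8) / (5600 − 3100) m
  = -4°C / 2.5 km = -1.6°C/km

-1.6°C/km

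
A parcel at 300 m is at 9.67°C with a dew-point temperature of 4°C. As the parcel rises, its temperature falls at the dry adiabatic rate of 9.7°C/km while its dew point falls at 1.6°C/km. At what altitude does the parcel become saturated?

1000 m

T and T_d converge at 9.7 − 1.6 = 8.1°C per km
Height above start = (9.67 − 4) / 8.1 = 0.7 km
LCL altitude = 300 m + 700 m = 1000 m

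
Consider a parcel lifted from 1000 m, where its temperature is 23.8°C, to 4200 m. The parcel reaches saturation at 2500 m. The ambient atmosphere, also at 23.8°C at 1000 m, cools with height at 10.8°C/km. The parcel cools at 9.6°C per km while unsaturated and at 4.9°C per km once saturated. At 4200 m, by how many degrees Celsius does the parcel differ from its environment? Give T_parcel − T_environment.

Parcel:
  1000–2500 m, dry: Δz = 1.5 km ⇒ ΔT = -14.4°C; T = 9.4°C
  2500–4200 m, saturated: Δz = 1.7 km ⇒ ΔT = -8.33°C; T = 1.07°C
Environment:
  1000–4200 m, environment: Δz = 3.2 km ⇒ ΔT = -34.56°C; T = -10.76°C
T_parcel − T_env = 1.07 − (-10.76) = +11.83°C

+11.83°C (parcel warmer than environment)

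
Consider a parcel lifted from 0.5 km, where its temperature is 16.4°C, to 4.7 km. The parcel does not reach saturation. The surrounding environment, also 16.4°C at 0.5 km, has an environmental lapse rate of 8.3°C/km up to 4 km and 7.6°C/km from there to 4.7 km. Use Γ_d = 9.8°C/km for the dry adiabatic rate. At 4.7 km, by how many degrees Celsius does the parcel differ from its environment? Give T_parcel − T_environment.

-6.79°C (parcel cooler than environment)

Parcel:
  Dry to 4700 m: -9.8 × 4.2 km = -41.16°C, so T = -24.76°C.
Environment:
  Environment, lower layer to 4000 m: -8.3 × 3.5 km = -29.05°C, so T = -12.65°C.
  Environment, upper layer to 4700 m: -7.6 × 0.7 km = -5.32°C, so T = -17.97°C.
T_parcel − T_env = -24.76 − (-17.97) = -6.79°C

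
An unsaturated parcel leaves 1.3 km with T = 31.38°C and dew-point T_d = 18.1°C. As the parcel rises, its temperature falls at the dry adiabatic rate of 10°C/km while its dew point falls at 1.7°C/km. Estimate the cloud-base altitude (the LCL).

T and T_d converge at 10 − 1.7 = 8.3°C per km
Height above start = (31.38 − 18.1) / 8.3 = 1.6 km
LCL altitude = 1300 m + 1600 m = 2900 m

2.9 km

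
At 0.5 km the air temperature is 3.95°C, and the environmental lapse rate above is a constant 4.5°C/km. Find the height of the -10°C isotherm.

3.6 km

Height above start = (3.95 − (-10)) / 4.5 = 3.1 km
Altitude = 500 m + 3100 m = 3600 m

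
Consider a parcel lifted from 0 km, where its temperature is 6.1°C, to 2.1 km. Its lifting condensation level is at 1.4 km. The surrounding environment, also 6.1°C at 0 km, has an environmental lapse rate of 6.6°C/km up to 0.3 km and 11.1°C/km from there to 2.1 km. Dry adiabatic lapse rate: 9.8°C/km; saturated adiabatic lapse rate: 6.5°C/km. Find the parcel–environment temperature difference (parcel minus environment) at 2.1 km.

Parcel:
  0–1400 m, dry: Δz = 1.4 km ⇒ ΔT = -13.72°C; T = -7.62°C
  1400–2100 m, saturated: Δz = 0.7 km ⇒ ΔT = -4.55°C; T = -12.17°C
Environment:
  0–300 m, environment, lower layer: Δz = 0.3 km ⇒ ΔT = -1.98°C; T = 4.12°C
  300–2100 m, environment, upper layer: Δz = 1.8 km ⇒ ΔT = -19.98°C; T = -15.86°C
T_parcel − T_env = -12.17 − (-15.86) = +3.69°C

+3.69°C (parcel warmer than environment)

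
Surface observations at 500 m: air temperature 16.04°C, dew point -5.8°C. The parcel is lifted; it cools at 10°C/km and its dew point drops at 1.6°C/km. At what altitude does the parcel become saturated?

3100 m

T and T_d converge at 10 − 1.6 = 8.4°C per km
Height above start = (16.04 − (-5.8)) / 8.4 = 2.6 km
LCL altitude = 500 m + 2600 m = 3100 m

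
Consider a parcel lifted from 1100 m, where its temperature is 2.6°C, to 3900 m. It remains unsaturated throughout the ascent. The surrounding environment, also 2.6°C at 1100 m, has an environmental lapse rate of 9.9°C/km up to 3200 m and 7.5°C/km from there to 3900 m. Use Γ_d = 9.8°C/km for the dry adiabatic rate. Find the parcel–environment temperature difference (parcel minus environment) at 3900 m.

-1.4°C (parcel cooler than environment)

Parcel:
  1100 → 3900 m (dry, 9.8°C/km): ΔT = -9.8 × 2.8 = -27.44°C → T = -24.84°C
Environment:
  1100 → 3200 m (environment, lower layer, 9.9°C/km): ΔT = -9.9 × 2.1 = -20.79°C → T = -18.19°C
  3200 → 3900 m (environment, upper layer, 7.5°C/km): ΔT = -7.5 × 0.7 = -5.25°C → T = -23.44°C
T_parcel − T_env = -24.84 − (-23.44) = -1.4°C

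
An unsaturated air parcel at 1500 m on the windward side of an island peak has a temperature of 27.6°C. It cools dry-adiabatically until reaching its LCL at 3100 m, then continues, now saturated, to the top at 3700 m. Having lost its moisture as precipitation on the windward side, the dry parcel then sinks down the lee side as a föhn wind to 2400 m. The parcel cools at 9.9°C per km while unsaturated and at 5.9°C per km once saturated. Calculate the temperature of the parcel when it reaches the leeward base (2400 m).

21.09°C

1500–3100 m, dry: Δz = 1.6 km ⇒ ΔT = -15.84°C; T = 11.76°C
3100–3700 m, saturated: Δz = 0.6 km ⇒ ΔT = -3.54°C; T = 8.22°C
3700–2400 m, dry descent: Δz = 1.3 km ⇒ ΔT = +12.87°C; T = 21.09°C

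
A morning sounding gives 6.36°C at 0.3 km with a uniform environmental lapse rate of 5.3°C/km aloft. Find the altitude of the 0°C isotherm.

Height above start = (6.36 − 0) / 5.3 = 1.2 km
Altitude = 300 m + 1200 m = 1500 m

1.5 km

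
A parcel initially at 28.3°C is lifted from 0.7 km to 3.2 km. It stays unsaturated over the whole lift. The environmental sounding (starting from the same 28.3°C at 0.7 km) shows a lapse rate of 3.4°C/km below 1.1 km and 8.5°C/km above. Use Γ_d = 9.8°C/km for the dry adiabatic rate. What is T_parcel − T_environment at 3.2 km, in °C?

-5.29°C (parcel cooler than environment)

Parcel:
  Dry to 3200 m: -9.8 × 2.5 km = -24.5°C, so T = 3.8°C.
Environment:
  Environment, lower layer to 1100 m: -3.4 × 0.4 km = -1.36°C, so T = 26.94°C.
  Environment, upper layer to 3200 m: -8.5 × 2.1 km = -17.85°C, so T = 9.09°C.
T_parcel − T_env = 3.8 − 9.09 = -5.29°C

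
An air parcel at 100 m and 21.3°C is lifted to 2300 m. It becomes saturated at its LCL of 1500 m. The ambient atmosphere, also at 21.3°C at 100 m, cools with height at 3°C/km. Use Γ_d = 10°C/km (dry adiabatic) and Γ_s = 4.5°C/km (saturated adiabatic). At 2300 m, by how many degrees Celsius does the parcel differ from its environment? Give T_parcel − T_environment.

Parcel:
  100–1500 m, dry: Δz = 1.4 km ⇒ ΔT = -14°C; T = 7.3°C
  1500–2300 m, saturated: Δz = 0.8 km ⇒ ΔT = -3.6°C; T = 3.7°C
Environment:
  100–2300 m, environment: Δz = 2.2 km ⇒ ΔT = -6.6°C; T = 14.7°C
T_parcel − T_env = 3.7 − 14.7 = -11°C

-11°C (parcel cooler than environment)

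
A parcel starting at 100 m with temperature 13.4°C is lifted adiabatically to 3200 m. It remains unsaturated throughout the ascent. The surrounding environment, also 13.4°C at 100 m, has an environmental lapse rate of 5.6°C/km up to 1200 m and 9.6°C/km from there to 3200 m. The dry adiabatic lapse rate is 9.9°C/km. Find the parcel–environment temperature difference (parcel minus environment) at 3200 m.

-5.33°C (parcel cooler than environment)

Parcel:
  100–3200 m, dry: Δz = 3.1 km ⇒ ΔT = -30.69°C; T = -17.29°C
Environment:
  100–1200 m, environment, lower layer: Δz = 1.1 km ⇒ ΔT = -6.16°C; T = 7.24°C
  1200–3200 m, environment, upper layer: Δz = 2 km ⇒ ΔT = -19.2°C; T = -11.96°C
T_parcel − T_env = -17.29 − (-11.96) = -5.33°C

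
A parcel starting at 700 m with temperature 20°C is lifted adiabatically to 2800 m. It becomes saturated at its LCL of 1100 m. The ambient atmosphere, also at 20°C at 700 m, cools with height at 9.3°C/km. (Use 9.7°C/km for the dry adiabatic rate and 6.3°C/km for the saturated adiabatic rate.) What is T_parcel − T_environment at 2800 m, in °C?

Parcel:
  700 → 1100 m (dry, 9.7°C/km): ΔT = -9.7 × 0.4 = -3.88°C → T = 16.12°C
  1100 → 2800 m (saturated, 6.3°C/km): ΔT = -6.3 × 1.7 = -10.71°C → T = 5.41°C
Environment:
  700 → 2800 m (environment, 9.3°C/km): ΔT = -9.3 × 2.1 = -19.53°C → T = 0.47°C
T_parcel − T_env = 5.41 − 0.47 = +4.94°C

+4.94°C (parcel warmer than environment)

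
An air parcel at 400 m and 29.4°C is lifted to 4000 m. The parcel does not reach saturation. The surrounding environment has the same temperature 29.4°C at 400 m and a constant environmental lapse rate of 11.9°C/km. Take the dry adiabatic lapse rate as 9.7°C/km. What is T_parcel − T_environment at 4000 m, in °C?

+7.92°C (parcel warmer than environment)

Parcel:
  From 400 m to 4000 m (dry): cools by 9.7 × 3.6 = 34.92°C, giving -5.52°C.
Environment:
  From 400 m to 4000 m (environment): cools by 11.9 × 3.6 = 42.84°C, giving -13.44°C.
T_parcel − T_env = -5.52 − (-13.44) = +7.92°C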